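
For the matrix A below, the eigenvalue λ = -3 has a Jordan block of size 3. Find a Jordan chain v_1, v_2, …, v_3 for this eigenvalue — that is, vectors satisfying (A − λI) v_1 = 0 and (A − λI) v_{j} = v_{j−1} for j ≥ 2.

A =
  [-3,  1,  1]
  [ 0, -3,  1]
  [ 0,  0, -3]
A Jordan chain for λ = -3 of length 3:
v_1 = (1, 0, 0)ᵀ
v_2 = (1, 1, 0)ᵀ
v_3 = (0, 0, 1)ᵀ

Let N = A − (-3)·I. We want v_3 with N^3 v_3 = 0 but N^2 v_3 ≠ 0; then v_{j-1} := N · v_j for j = 3, …, 2.

Pick v_3 = (0, 0, 1)ᵀ.
Then v_2 = N · v_3 = (1, 1, 0)ᵀ.
Then v_1 = N · v_2 = (1, 0, 0)ᵀ.

Sanity check: (A − (-3)·I) v_1 = (0, 0, 0)ᵀ = 0. ✓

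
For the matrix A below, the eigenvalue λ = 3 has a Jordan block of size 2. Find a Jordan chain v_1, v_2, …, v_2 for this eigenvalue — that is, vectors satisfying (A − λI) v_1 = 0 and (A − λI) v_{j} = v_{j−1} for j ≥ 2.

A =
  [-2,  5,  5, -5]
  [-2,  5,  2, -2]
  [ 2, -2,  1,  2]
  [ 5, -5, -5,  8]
A Jordan chain for λ = 3 of length 2:
v_1 = (-5, -2, 2, 5)ᵀ
v_2 = (1, 0, 0, 0)ᵀ

Let N = A − (3)·I. We want v_2 with N^2 v_2 = 0 but N^1 v_2 ≠ 0; then v_{j-1} := N · v_j for j = 2, …, 2.

Pick v_2 = (1, 0, 0, 0)ᵀ.
Then v_1 = N · v_2 = (-5, -2, 2, 5)ᵀ.

Sanity check: (A − (3)·I) v_1 = (0, 0, 0, 0)ᵀ = 0. ✓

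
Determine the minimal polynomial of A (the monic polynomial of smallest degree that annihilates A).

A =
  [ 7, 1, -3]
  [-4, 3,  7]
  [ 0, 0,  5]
x^3 - 15*x^2 + 75*x - 125

The characteristic polynomial is χ_A(x) = (x - 5)^3, so the eigenvalues are known. The minimal polynomial is
  m_A(x) = Π_λ (x − λ)^{k_λ}
where k_λ is the size of the *largest* Jordan block for λ (equivalently, the smallest k with (A − λI)^k v = 0 for every generalised eigenvector v of λ).

  λ = 5: largest Jordan block has size 3, contributing (x − 5)^3

So m_A(x) = (x - 5)^3 = x^3 - 15*x^2 + 75*x - 125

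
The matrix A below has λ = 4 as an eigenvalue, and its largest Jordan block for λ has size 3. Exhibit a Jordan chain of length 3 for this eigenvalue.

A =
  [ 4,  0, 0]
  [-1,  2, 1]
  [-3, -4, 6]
A Jordan chain for λ = 4 of length 3:
v_1 = (0, -1, -2)ᵀ
v_2 = (0, -1, -3)ᵀ
v_3 = (1, 0, 0)ᵀ

Let N = A − (4)·I. We want v_3 with N^3 v_3 = 0 but N^2 v_3 ≠ 0; then v_{j-1} := N · v_j for j = 3, …, 2.

Pick v_3 = (1, 0, 0)ᵀ.
Then v_2 = N · v_3 = (0, -1, -3)ᵀ.
Then v_1 = N · v_2 = (0, -1, -2)ᵀ.

Sanity check: (A − (4)·I) v_1 = (0, 0, 0)ᵀ = 0. ✓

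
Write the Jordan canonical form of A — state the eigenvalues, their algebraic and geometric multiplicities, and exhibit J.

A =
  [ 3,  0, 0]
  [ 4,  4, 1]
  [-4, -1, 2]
J_2(3) ⊕ J_1(3)

The characteristic polynomial is
  det(x·I − A) = x^3 - 9*x^2 + 27*x - 27 = (x - 3)^3

Eigenvalues and multiplicities (the geometric multiplicity of λ is n − rank(A − λI), which equals the number of Jordan blocks for λ):
  λ = 3: algebraic multiplicity = 3, geometric multiplicity = 2

Determining the block sizes for each eigenvalue:
  λ = 3: 2 blocks summing to 3 forces exactly one block of size 2 and the rest size 1 → block sizes [2, 1]

Assembling the blocks gives a Jordan form
J =
  [3, 1, 0]
  [0, 3, 0]
  [0, 0, 3]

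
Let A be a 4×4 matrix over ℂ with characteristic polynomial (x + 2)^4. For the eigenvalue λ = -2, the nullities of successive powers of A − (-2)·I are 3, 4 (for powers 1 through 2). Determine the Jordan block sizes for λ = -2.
Block sizes for λ = -2: [2, 1, 1]

From the dimensions of kernels of powers, the number of Jordan blocks of size at least j is d_j − d_{j−1} where d_j = dim ker(N^j) (with d_0 = 0). Computing the differences gives [3, 1].
The number of blocks of size exactly k is (#blocks of size ≥ k) − (#blocks of size ≥ k + 1), so the partition is: 2 block(s) of size 1, 1 block(s) of size 2.
In nonincreasing order the block sizes are [2, 1, 1].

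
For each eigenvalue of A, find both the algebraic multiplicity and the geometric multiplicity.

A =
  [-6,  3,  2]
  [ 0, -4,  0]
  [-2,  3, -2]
λ = -4: alg = 3, geom = 2

Step 1 — factor the characteristic polynomial to read off the algebraic multiplicities:
  χ_A(x) = (x + 4)^3

Step 2 — compute geometric multiplicities via the rank-nullity identity g(λ) = n − rank(A − λI):
  rank(A − (-4)·I) = 1, so dim ker(A − (-4)·I) = n − 1 = 2

Summary:
  λ = -4: algebraic multiplicity = 3, geometric multiplicity = 2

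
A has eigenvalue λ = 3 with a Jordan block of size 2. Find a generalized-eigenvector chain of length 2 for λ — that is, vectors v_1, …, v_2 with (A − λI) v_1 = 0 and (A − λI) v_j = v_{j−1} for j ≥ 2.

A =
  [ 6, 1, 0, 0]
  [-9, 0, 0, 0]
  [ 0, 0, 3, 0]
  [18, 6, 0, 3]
A Jordan chain for λ = 3 of length 2:
v_1 = (3, -9, 0, 18)ᵀ
v_2 = (1, 0, 0, 0)ᵀ

Let N = A − (3)·I. We want v_2 with N^2 v_2 = 0 but N^1 v_2 ≠ 0; then v_{j-1} := N · v_j for j = 2, …, 2.

Pick v_2 = (1, 0, 0, 0)ᵀ.
Then v_1 = N · v_2 = (3, -9, 0, 18)ᵀ.

Sanity check: (A − (3)·I) v_1 = (0, 0, 0, 0)ᵀ = 0. ✓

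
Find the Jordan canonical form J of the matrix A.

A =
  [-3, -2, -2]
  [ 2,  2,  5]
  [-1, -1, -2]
J_3(-1)

The characteristic polynomial is
  det(x·I − A) = x^3 + 3*x^2 + 3*x + 1 = (x + 1)^3

Eigenvalues and multiplicities (the geometric multiplicity of λ is n − rank(A − λI), which equals the number of Jordan blocks for λ):
  λ = -1: algebraic multiplicity = 3, geometric multiplicity = 1

Determining the block sizes for each eigenvalue:
  λ = -1: one block (gm = 1), so the single block has size am = 3 → block sizes [3]

Assembling the blocks gives a Jordan form
J =
  [-1,  1,  0]
  [ 0, -1,  1]
  [ 0,  0, -1]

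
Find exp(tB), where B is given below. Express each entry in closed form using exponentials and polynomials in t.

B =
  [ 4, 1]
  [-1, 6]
e^{tB} =
  [-t*exp(5*t) + exp(5*t), t*exp(5*t)]
  [-t*exp(5*t), t*exp(5*t) + exp(5*t)]

Strategy: write B = P · J · P⁻¹ where J is a Jordan canonical form, so e^{tB} = P · e^{tJ} · P⁻¹, and e^{tJ} can be computed block-by-block.

B has Jordan form
J =
  [5, 1]
  [0, 5]
(up to reordering of blocks).

Per-block formulas:
  For a 2×2 Jordan block J_2(5): exp(t · J_2(5)) = e^(5t)·(I + t·N), where N is the 2×2 nilpotent shift.

After assembling e^{tJ} and conjugating by P, we get:

e^{tB} =
  [-t*exp(5*t) + exp(5*t), t*exp(5*t)]
  [-t*exp(5*t), t*exp(5*t) + exp(5*t)]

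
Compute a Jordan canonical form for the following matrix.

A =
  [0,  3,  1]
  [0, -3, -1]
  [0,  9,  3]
J_2(0) ⊕ J_1(0)

The characteristic polynomial is
  det(x·I − A) = x^3

Eigenvalues and multiplicities (the geometric multiplicity of λ is n − rank(A − λI), which equals the number of Jordan blocks for λ):
  λ = 0: algebraic multiplicity = 3, geometric multiplicity = 2

Determining the block sizes for each eigenvalue:
  λ = 0: 2 blocks summing to 3 forces exactly one block of size 2 and the rest size 1 → block sizes [2, 1]

Assembling the blocks gives a Jordan form
J =
  [0, 1, 0]
  [0, 0, 0]
  [0, 0, 0]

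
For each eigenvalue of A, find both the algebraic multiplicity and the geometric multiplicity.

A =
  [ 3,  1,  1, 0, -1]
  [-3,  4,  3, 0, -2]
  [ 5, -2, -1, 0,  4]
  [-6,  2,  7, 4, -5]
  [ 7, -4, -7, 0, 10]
λ = 4: alg = 5, geom = 2

Step 1 — factor the characteristic polynomial to read off the algebraic multiplicities:
  χ_A(x) = (x - 4)^5

Step 2 — compute geometric multiplicities via the rank-nullity identity g(λ) = n − rank(A − λI):
  rank(A − (4)·I) = 3, so dim ker(A − (4)·I) = n − 3 = 2

Summary:
  λ = 4: algebraic multiplicity = 5, geometric multiplicity = 2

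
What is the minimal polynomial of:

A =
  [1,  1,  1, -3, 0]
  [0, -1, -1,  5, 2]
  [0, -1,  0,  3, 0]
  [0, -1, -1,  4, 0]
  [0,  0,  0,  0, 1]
x^3 - 3*x^2 + 3*x - 1

The characteristic polynomial is χ_A(x) = (x - 1)^5, so the eigenvalues are known. The minimal polynomial is
  m_A(x) = Π_λ (x − λ)^{k_λ}
where k_λ is the size of the *largest* Jordan block for λ (equivalently, the smallest k with (A − λI)^k v = 0 for every generalised eigenvector v of λ).

  λ = 1: largest Jordan block has size 3, contributing (x − 1)^3

So m_A(x) = (x - 1)^3 = x^3 - 3*x^2 + 3*x - 1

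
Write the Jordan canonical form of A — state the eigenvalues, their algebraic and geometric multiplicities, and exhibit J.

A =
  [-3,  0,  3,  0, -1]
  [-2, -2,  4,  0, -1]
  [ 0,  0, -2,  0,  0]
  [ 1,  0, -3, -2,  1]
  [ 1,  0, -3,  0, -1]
J_3(-2) ⊕ J_1(-2) ⊕ J_1(-2)

The characteristic polynomial is
  det(x·I − A) = x^5 + 10*x^4 + 40*x^3 + 80*x^2 + 80*x + 32 = (x + 2)^5

Eigenvalues and multiplicities (the geometric multiplicity of λ is n − rank(A − λI), which equals the number of Jordan blocks for λ):
  λ = -2: algebraic multiplicity = 5, geometric multiplicity = 3

Determining the block sizes for each eigenvalue:
  λ = -2: with am = 5 and gm = 3, the partition is not yet determined (e.g. several partitions of 5 into 3 parts exist). Let N = A − (-2)·I. Computing rank(N^1) = 2, rank(N^2) = 1, rank(N^3) = 0; the number of blocks of size ≥ j is rank(N^{j−1}) − rank(N^j), giving [3, 1, 1]. So we have 1 block(s) of size 3, 2 block(s) of size 1 → block sizes [3, 1, 1]

Assembling the blocks gives a Jordan form
J =
  [-2,  1,  0,  0,  0]
  [ 0, -2,  1,  0,  0]
  [ 0,  0, -2,  0,  0]
  [ 0,  0,  0, -2,  0]
  [ 0,  0,  0,  0, -2]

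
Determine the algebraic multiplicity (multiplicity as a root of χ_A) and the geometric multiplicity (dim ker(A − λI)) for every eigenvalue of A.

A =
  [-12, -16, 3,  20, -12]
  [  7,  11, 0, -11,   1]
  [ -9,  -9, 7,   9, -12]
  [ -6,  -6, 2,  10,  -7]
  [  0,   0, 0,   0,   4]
λ = 4: alg = 5, geom = 2

Step 1 — factor the characteristic polynomial to read off the algebraic multiplicities:
  χ_A(x) = (x - 4)^5

Step 2 — compute geometric multiplicities via the rank-nullity identity g(λ) = n − rank(A − λI):
  rank(A − (4)·I) = 3, so dim ker(A − (4)·I) = n − 3 = 2

Summary:
  λ = 4: algebraic multiplicity = 5, geometric multiplicity = 2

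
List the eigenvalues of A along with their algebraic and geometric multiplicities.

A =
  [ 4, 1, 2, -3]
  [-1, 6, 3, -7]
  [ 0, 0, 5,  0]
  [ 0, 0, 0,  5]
λ = 5: alg = 4, geom = 2

Step 1 — factor the characteristic polynomial to read off the algebraic multiplicities:
  χ_A(x) = (x - 5)^4

Step 2 — compute geometric multiplicities via the rank-nullity identity g(λ) = n − rank(A − λI):
  rank(A − (5)·I) = 2, so dim ker(A − (5)·I) = n − 2 = 2

Summary:
  λ = 5: algebraic multiplicity = 4, geometric multiplicity = 2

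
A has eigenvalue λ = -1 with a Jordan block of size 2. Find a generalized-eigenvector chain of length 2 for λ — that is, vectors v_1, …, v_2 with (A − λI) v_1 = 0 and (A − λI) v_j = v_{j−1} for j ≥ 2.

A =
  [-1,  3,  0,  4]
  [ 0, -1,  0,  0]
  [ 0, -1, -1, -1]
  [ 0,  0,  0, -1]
A Jordan chain for λ = -1 of length 2:
v_1 = (3, 0, -1, 0)ᵀ
v_2 = (0, 1, 0, 0)ᵀ

Let N = A − (-1)·I. We want v_2 with N^2 v_2 = 0 but N^1 v_2 ≠ 0; then v_{j-1} := N · v_j for j = 2, …, 2.

Pick v_2 = (0, 1, 0, 0)ᵀ.
Then v_1 = N · v_2 = (3, 0, -1, 0)ᵀ.

Sanity check: (A − (-1)·I) v_1 = (0, 0, 0, 0)ᵀ = 0. ✓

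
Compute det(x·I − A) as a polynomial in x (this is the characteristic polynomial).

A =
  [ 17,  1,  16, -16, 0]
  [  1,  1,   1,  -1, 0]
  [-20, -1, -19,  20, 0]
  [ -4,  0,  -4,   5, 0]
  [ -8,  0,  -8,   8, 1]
x^5 - 5*x^4 + 10*x^3 - 10*x^2 + 5*x - 1

Expanding det(x·I − A) (e.g. by cofactor expansion or by noting that A is similar to its Jordan form J, which has the same characteristic polynomial as A) gives
  χ_A(x) = x^5 - 5*x^4 + 10*x^3 - 10*x^2 + 5*x - 1
which factors as (x - 1)^5. The eigenvalues (with algebraic multiplicities) are λ = 1 with multiplicity 5.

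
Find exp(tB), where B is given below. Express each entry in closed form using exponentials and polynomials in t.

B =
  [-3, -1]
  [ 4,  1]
e^{tB} =
  [-2*t*exp(-t) + exp(-t), -t*exp(-t)]
  [4*t*exp(-t), 2*t*exp(-t) + exp(-t)]

Strategy: write B = P · J · P⁻¹ where J is a Jordan canonical form, so e^{tB} = P · e^{tJ} · P⁻¹, and e^{tJ} can be computed block-by-block.

B has Jordan form
J =
  [-1,  1]
  [ 0, -1]
(up to reordering of blocks).

Per-block formulas:
  For a 2×2 Jordan block J_2(-1): exp(t · J_2(-1)) = e^(-1t)·(I + t·N), where N is the 2×2 nilpotent shift.

After assembling e^{tJ} and conjugating by P, we get:

e^{tB} =
  [-2*t*exp(-t) + exp(-t), -t*exp(-t)]
  [4*t*exp(-t), 2*t*exp(-t) + exp(-t)]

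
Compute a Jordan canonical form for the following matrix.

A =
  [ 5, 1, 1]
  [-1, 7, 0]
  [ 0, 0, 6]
J_3(6)

The characteristic polynomial is
  det(x·I − A) = x^3 - 18*x^2 + 108*x - 216 = (x - 6)^3

Eigenvalues and multiplicities (the geometric multiplicity of λ is n − rank(A − λI), which equals the number of Jordan blocks for λ):
  λ = 6: algebraic multiplicity = 3, geometric multiplicity = 1

Determining the block sizes for each eigenvalue:
  λ = 6: one block (gm = 1), so the single block has size am = 3 → block sizes [3]

Assembling the blocks gives a Jordan form
J =
  [6, 1, 0]
  [0, 6, 1]
  [0, 0, 6]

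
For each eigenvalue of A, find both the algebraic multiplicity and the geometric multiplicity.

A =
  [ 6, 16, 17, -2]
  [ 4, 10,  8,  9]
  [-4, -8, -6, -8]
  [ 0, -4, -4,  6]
λ = 4: alg = 4, geom = 2

Step 1 — factor the characteristic polynomial to read off the algebraic multiplicities:
  χ_A(x) = (x - 4)^4

Step 2 — compute geometric multiplicities via the rank-nullity identity g(λ) = n − rank(A − λI):
  rank(A − (4)·I) = 2, so dim ker(A − (4)·I) = n − 2 = 2

Summary:
  λ = 4: algebraic multiplicity = 4, geometric multiplicity = 2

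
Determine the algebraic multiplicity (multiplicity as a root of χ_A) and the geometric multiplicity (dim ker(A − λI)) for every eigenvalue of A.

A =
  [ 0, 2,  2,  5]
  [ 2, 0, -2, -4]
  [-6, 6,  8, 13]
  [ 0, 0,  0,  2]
λ = 2: alg = 3, geom = 2; λ = 4: alg = 1, geom = 1

Step 1 — factor the characteristic polynomial to read off the algebraic multiplicities:
  χ_A(x) = (x - 4)*(x - 2)^3

Step 2 — compute geometric multiplicities via the rank-nullity identity g(λ) = n − rank(A − λI):
  rank(A − (2)·I) = 2, so dim ker(A − (2)·I) = n − 2 = 2
  rank(A − (4)·I) = 3, so dim ker(A − (4)·I) = n − 3 = 1

Summary:
  λ = 2: algebraic multiplicity = 3, geometric multiplicity = 2
  λ = 4: algebraic multiplicity = 1, geometric multiplicity = 1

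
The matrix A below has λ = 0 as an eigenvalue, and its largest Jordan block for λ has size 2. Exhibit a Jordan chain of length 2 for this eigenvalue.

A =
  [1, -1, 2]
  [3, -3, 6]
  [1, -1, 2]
A Jordan chain for λ = 0 of length 2:
v_1 = (1, 3, 1)ᵀ
v_2 = (1, 0, 0)ᵀ

Let N = A − (0)·I. We want v_2 with N^2 v_2 = 0 but N^1 v_2 ≠ 0; then v_{j-1} := N · v_j for j = 2, …, 2.

Pick v_2 = (1, 0, 0)ᵀ.
Then v_1 = N · v_2 = (1, 3, 1)ᵀ.

Sanity check: (A − (0)·I) v_1 = (0, 0, 0)ᵀ = 0. ✓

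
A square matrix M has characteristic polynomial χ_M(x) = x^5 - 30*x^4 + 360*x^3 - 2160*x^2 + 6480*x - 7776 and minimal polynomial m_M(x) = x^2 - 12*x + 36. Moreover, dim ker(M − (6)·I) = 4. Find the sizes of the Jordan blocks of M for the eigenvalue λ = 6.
Block sizes for λ = 6: [2, 1, 1, 1]

Step 1 — from the characteristic polynomial, algebraic multiplicity of λ = 6 is 5. From dim ker(M − (6)·I) = 4, there are exactly 4 Jordan blocks for λ = 6.
Step 2 — from the minimal polynomial, the factor (x − 6)^2 tells us the largest block for λ = 6 has size 2.
Step 3 — with total size 5, 4 blocks, and largest block 2, the block sizes (in nonincreasing order) are [2, 1, 1, 1].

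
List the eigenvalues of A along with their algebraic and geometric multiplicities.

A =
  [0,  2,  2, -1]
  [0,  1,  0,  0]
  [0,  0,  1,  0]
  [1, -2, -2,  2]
λ = 1: alg = 4, geom = 3

Step 1 — factor the characteristic polynomial to read off the algebraic multiplicities:
  χ_A(x) = (x - 1)^4

Step 2 — compute geometric multiplicities via the rank-nullity identity g(λ) = n − rank(A − λI):
  rank(A − (1)·I) = 1, so dim ker(A − (1)·I) = n − 1 = 3

Summary:
  λ = 1: algebraic multiplicity = 4, geometric multiplicity = 3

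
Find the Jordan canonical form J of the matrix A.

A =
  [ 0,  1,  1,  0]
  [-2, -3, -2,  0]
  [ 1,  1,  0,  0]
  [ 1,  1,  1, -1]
J_2(-1) ⊕ J_1(-1) ⊕ J_1(-1)

The characteristic polynomial is
  det(x·I − A) = x^4 + 4*x^3 + 6*x^2 + 4*x + 1 = (x + 1)^4

Eigenvalues and multiplicities (the geometric multiplicity of λ is n − rank(A − λI), which equals the number of Jordan blocks for λ):
  λ = -1: algebraic multiplicity = 4, geometric multiplicity = 3

Determining the block sizes for each eigenvalue:
  λ = -1: 3 blocks summing to 4 forces exactly one block of size 2 and the rest size 1 → block sizes [2, 1, 1]

Assembling the blocks gives a Jordan form
J =
  [-1,  1,  0,  0]
  [ 0, -1,  0,  0]
  [ 0,  0, -1,  0]
  [ 0,  0,  0, -1]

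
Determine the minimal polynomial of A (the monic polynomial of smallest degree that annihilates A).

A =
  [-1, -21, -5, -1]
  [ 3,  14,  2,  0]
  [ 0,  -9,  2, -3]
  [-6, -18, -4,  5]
x^3 - 15*x^2 + 75*x - 125

The characteristic polynomial is χ_A(x) = (x - 5)^4, so the eigenvalues are known. The minimal polynomial is
  m_A(x) = Π_λ (x − λ)^{k_λ}
where k_λ is the size of the *largest* Jordan block for λ (equivalently, the smallest k with (A − λI)^k v = 0 for every generalised eigenvector v of λ).

  λ = 5: largest Jordan block has size 3, contributing (x − 5)^3

So m_A(x) = (x - 5)^3 = x^3 - 15*x^2 + 75*x - 125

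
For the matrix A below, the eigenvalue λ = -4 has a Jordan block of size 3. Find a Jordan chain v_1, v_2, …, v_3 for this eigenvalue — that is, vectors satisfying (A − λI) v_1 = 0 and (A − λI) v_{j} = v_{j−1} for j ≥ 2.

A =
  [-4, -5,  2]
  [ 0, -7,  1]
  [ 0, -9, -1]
A Jordan chain for λ = -4 of length 3:
v_1 = (-3, 0, 0)ᵀ
v_2 = (-5, -3, -9)ᵀ
v_3 = (0, 1, 0)ᵀ

Let N = A − (-4)·I. We want v_3 with N^3 v_3 = 0 but N^2 v_3 ≠ 0; then v_{j-1} := N · v_j for j = 3, …, 2.

Pick v_3 = (0, 1, 0)ᵀ.
Then v_2 = N · v_3 = (-5, -3, -9)ᵀ.
Then v_1 = N · v_2 = (-3, 0, 0)ᵀ.

Sanity check: (A − (-4)·I) v_1 = (0, 0, 0)ᵀ = 0. ✓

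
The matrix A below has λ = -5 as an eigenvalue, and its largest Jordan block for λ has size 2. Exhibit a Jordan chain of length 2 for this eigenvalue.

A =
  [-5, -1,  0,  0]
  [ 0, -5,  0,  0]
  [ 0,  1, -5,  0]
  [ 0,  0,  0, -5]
A Jordan chain for λ = -5 of length 2:
v_1 = (-1, 0, 1, 0)ᵀ
v_2 = (0, 1, 0, 0)ᵀ

Let N = A − (-5)·I. We want v_2 with N^2 v_2 = 0 but N^1 v_2 ≠ 0; then v_{j-1} := N · v_j for j = 2, …, 2.

Pick v_2 = (0, 1, 0, 0)ᵀ.
Then v_1 = N · v_2 = (-1, 0, 1, 0)ᵀ.

Sanity check: (A − (-5)·I) v_1 = (0, 0, 0, 0)ᵀ = 0. ✓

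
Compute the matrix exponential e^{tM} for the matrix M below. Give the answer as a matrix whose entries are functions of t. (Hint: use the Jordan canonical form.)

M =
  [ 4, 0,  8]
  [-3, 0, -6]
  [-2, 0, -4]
e^{tM} =
  [4*t + 1, 0, 8*t]
  [-3*t, 1, -6*t]
  [-2*t, 0, 1 - 4*t]

Strategy: write M = P · J · P⁻¹ where J is a Jordan canonical form, so e^{tM} = P · e^{tJ} · P⁻¹, and e^{tJ} can be computed block-by-block.

M has Jordan form
J =
  [0, 1, 0]
  [0, 0, 0]
  [0, 0, 0]
(up to reordering of blocks).

Per-block formulas:
  For a 2×2 Jordan block J_2(0): exp(t · J_2(0)) = e^(0t)·(I + t·N), where N is the 2×2 nilpotent shift.
  For a 1×1 block at λ = 0: exp(t · [0]) = [e^(0t)].

After assembling e^{tJ} and conjugating by P, we get:

e^{tM} =
  [4*t + 1, 0, 8*t]
  [-3*t, 1, -6*t]
  [-2*t, 0, 1 - 4*t]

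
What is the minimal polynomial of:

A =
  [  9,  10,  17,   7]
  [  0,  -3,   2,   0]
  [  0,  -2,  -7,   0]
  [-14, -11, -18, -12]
x^3 + 8*x^2 + 5*x - 50

The characteristic polynomial is χ_A(x) = (x - 2)*(x + 5)^3, so the eigenvalues are known. The minimal polynomial is
  m_A(x) = Π_λ (x − λ)^{k_λ}
where k_λ is the size of the *largest* Jordan block for λ (equivalently, the smallest k with (A − λI)^k v = 0 for every generalised eigenvector v of λ).

  λ = -5: largest Jordan block has size 2, contributing (x + 5)^2
  λ = 2: largest Jordan block has size 1, contributing (x − 2)

So m_A(x) = (x - 2)*(x + 5)^2 = x^3 + 8*x^2 + 5*x - 50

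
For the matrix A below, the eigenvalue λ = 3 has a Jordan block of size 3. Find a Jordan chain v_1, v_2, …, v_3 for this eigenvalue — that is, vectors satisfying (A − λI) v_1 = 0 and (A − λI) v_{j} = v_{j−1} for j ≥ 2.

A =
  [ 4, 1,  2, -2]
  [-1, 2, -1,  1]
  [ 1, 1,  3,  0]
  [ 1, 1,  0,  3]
A Jordan chain for λ = 3 of length 3:
v_1 = (1, -1, 1, 1)ᵀ
v_2 = (2, -1, 0, 0)ᵀ
v_3 = (0, 0, 1, 0)ᵀ

Let N = A − (3)·I. We want v_3 with N^3 v_3 = 0 but N^2 v_3 ≠ 0; then v_{j-1} := N · v_j for j = 3, …, 2.

Pick v_3 = (0, 0, 1, 0)ᵀ.
Then v_2 = N · v_3 = (2, -1, 0, 0)ᵀ.
Then v_1 = N · v_2 = (1, -1, 1, 1)ᵀ.

Sanity check: (A − (3)·I) v_1 = (0, 0, 0, 0)ᵀ = 0. ✓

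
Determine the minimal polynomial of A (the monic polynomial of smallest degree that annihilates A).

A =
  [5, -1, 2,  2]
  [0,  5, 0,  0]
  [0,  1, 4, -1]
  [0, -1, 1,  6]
x^2 - 10*x + 25

The characteristic polynomial is χ_A(x) = (x - 5)^4, so the eigenvalues are known. The minimal polynomial is
  m_A(x) = Π_λ (x − λ)^{k_λ}
where k_λ is the size of the *largest* Jordan block for λ (equivalently, the smallest k with (A − λI)^k v = 0 for every generalised eigenvector v of λ).

  λ = 5: largest Jordan block has size 2, contributing (x − 5)^2

So m_A(x) = (x - 5)^2 = x^2 - 10*x + 25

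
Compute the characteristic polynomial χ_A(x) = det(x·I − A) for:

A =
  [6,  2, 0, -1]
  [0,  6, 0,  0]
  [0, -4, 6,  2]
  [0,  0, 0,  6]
x^4 - 24*x^3 + 216*x^2 - 864*x + 1296

Expanding det(x·I − A) (e.g. by cofactor expansion or by noting that A is similar to its Jordan form J, which has the same characteristic polynomial as A) gives
  χ_A(x) = x^4 - 24*x^3 + 216*x^2 - 864*x + 1296
which factors as (x - 6)^4. The eigenvalues (with algebraic multiplicities) are λ = 6 with multiplicity 4.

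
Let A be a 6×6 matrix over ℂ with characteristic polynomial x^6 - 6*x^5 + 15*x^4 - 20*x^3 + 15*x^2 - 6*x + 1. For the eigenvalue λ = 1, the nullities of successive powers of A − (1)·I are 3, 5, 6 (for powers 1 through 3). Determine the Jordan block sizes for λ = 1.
Block sizes for λ = 1: [3, 2, 1]

From the dimensions of kernels of powers, the number of Jordan blocks of size at least j is d_j − d_{j−1} where d_j = dim ker(N^j) (with d_0 = 0). Computing the differences gives [3, 2, 1].
The number of blocks of size exactly k is (#blocks of size ≥ k) − (#blocks of size ≥ k + 1), so the partition is: 1 block(s) of size 1, 1 block(s) of size 2, 1 block(s) of size 3.
In nonincreasing order the block sizes are [3, 2, 1].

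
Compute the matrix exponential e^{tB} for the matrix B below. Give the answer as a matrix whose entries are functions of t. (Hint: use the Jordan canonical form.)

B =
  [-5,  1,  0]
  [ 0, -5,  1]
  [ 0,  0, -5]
e^{tB} =
  [exp(-5*t), t*exp(-5*t), t^2*exp(-5*t)/2]
  [0, exp(-5*t), t*exp(-5*t)]
  [0, 0, exp(-5*t)]

Strategy: write B = P · J · P⁻¹ where J is a Jordan canonical form, so e^{tB} = P · e^{tJ} · P⁻¹, and e^{tJ} can be computed block-by-block.

B has Jordan form
J =
  [-5,  1,  0]
  [ 0, -5,  1]
  [ 0,  0, -5]
(up to reordering of blocks).

Per-block formulas:
  For a 3×3 Jordan block J_3(-5): exp(t · J_3(-5)) = e^(-5t)·(I + t·N + (t^2/2)·N^2), where N is the 3×3 nilpotent shift.

After assembling e^{tJ} and conjugating by P, we get:

e^{tB} =
  [exp(-5*t), t*exp(-5*t), t^2*exp(-5*t)/2]
  [0, exp(-5*t), t*exp(-5*t)]
  [0, 0, exp(-5*t)]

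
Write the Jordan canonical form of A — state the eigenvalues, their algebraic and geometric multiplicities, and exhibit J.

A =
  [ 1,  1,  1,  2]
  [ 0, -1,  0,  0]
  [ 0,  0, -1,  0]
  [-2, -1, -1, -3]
J_2(-1) ⊕ J_1(-1) ⊕ J_1(-1)

The characteristic polynomial is
  det(x·I − A) = x^4 + 4*x^3 + 6*x^2 + 4*x + 1 = (x + 1)^4

Eigenvalues and multiplicities (the geometric multiplicity of λ is n − rank(A − λI), which equals the number of Jordan blocks for λ):
  λ = -1: algebraic multiplicity = 4, geometric multiplicity = 3

Determining the block sizes for each eigenvalue:
  λ = -1: 3 blocks summing to 4 forces exactly one block of size 2 and the rest size 1 → block sizes [2, 1, 1]

Assembling the blocks gives a Jordan form
J =
  [-1,  1,  0,  0]
  [ 0, -1,  0,  0]
  [ 0,  0, -1,  0]
  [ 0,  0,  0, -1]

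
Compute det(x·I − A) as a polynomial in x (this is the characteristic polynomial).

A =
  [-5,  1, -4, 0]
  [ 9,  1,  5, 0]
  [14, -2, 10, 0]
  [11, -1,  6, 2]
x^4 - 8*x^3 + 24*x^2 - 32*x + 16

Expanding det(x·I − A) (e.g. by cofactor expansion or by noting that A is similar to its Jordan form J, which has the same characteristic polynomial as A) gives
  χ_A(x) = x^4 - 8*x^3 + 24*x^2 - 32*x + 16
which factors as (x - 2)^4. The eigenvalues (with algebraic multiplicities) are λ = 2 with multiplicity 4.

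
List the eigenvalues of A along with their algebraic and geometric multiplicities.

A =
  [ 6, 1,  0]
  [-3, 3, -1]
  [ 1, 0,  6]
λ = 5: alg = 3, geom = 1

Step 1 — factor the characteristic polynomial to read off the algebraic multiplicities:
  χ_A(x) = (x - 5)^3

Step 2 — compute geometric multiplicities via the rank-nullity identity g(λ) = n − rank(A − λI):
  rank(A − (5)·I) = 2, so dim ker(A − (5)·I) = n − 2 = 1

Summary:
  λ = 5: algebraic multiplicity = 3, geometric multiplicity = 1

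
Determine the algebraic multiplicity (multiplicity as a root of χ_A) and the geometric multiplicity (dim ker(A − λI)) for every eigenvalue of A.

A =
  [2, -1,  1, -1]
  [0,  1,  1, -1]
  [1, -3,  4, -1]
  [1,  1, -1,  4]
λ = 2: alg = 1, geom = 1; λ = 3: alg = 3, geom = 2

Step 1 — factor the characteristic polynomial to read off the algebraic multiplicities:
  χ_A(x) = (x - 3)^3*(x - 2)

Step 2 — compute geometric multiplicities via the rank-nullity identity g(λ) = n − rank(A − λI):
  rank(A − (2)·I) = 3, so dim ker(A − (2)·I) = n − 3 = 1
  rank(A − (3)·I) = 2, so dim ker(A − (3)·I) = n − 2 = 2

Summary:
  λ = 2: algebraic multiplicity = 1, geometric multiplicity = 1
  λ = 3: algebraic multiplicity = 3, geometric multiplicity = 2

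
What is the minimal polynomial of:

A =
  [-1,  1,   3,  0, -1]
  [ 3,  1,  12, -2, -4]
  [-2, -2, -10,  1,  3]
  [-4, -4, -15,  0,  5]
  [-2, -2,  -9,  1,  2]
x^3 + 5*x^2 + 8*x + 4

The characteristic polynomial is χ_A(x) = (x + 1)^2*(x + 2)^3, so the eigenvalues are known. The minimal polynomial is
  m_A(x) = Π_λ (x − λ)^{k_λ}
where k_λ is the size of the *largest* Jordan block for λ (equivalently, the smallest k with (A − λI)^k v = 0 for every generalised eigenvector v of λ).

  λ = -2: largest Jordan block has size 2, contributing (x + 2)^2
  λ = -1: largest Jordan block has size 1, contributing (x + 1)

So m_A(x) = (x + 1)*(x + 2)^2 = x^3 + 5*x^2 + 8*x + 4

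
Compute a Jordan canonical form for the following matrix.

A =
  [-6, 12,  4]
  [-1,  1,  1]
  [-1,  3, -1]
J_2(-2) ⊕ J_1(-2)

The characteristic polynomial is
  det(x·I − A) = x^3 + 6*x^2 + 12*x + 8 = (x + 2)^3

Eigenvalues and multiplicities (the geometric multiplicity of λ is n − rank(A − λI), which equals the number of Jordan blocks for λ):
  λ = -2: algebraic multiplicity = 3, geometric multiplicity = 2

Determining the block sizes for each eigenvalue:
  λ = -2: 2 blocks summing to 3 forces exactly one block of size 2 and the rest size 1 → block sizes [2, 1]

Assembling the blocks gives a Jordan form
J =
  [-2,  1,  0]
  [ 0, -2,  0]
  [ 0,  0, -2]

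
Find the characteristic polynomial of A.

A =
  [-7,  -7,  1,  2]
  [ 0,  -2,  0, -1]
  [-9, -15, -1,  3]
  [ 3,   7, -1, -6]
x^4 + 16*x^3 + 96*x^2 + 256*x + 256

Expanding det(x·I − A) (e.g. by cofactor expansion or by noting that A is similar to its Jordan form J, which has the same characteristic polynomial as A) gives
  χ_A(x) = x^4 + 16*x^3 + 96*x^2 + 256*x + 256
which factors as (x + 4)^4. The eigenvalues (with algebraic multiplicities) are λ = -4 with multiplicity 4.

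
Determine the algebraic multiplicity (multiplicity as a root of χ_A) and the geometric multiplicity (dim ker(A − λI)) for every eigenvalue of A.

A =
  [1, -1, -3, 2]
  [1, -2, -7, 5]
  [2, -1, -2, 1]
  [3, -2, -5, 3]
λ = 0: alg = 4, geom = 2

Step 1 — factor the characteristic polynomial to read off the algebraic multiplicities:
  χ_A(x) = x^4

Step 2 — compute geometric multiplicities via the rank-nullity identity g(λ) = n − rank(A − λI):
  rank(A − (0)·I) = 2, so dim ker(A − (0)·I) = n − 2 = 2

Summary:
  λ = 0: algebraic multiplicity = 4, geometric multiplicity = 2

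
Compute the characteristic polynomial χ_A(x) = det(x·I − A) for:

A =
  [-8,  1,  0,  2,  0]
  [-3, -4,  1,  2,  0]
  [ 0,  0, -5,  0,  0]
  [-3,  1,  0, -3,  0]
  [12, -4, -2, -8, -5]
x^5 + 25*x^4 + 250*x^3 + 1250*x^2 + 3125*x + 3125

Expanding det(x·I − A) (e.g. by cofactor expansion or by noting that A is similar to its Jordan form J, which has the same characteristic polynomial as A) gives
  χ_A(x) = x^5 + 25*x^4 + 250*x^3 + 1250*x^2 + 3125*x + 3125
which factors as (x + 5)^5. The eigenvalues (with algebraic multiplicities) are λ = -5 with multiplicity 5.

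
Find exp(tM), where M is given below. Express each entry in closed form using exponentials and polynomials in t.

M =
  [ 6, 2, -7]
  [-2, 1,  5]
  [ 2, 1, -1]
e^{tM} =
  [-t^2*exp(2*t) + 4*t*exp(2*t) + exp(2*t), -t^2*exp(2*t)/2 + 2*t*exp(2*t), 3*t^2*exp(2*t)/2 - 7*t*exp(2*t)]
  [2*t^2*exp(2*t) - 2*t*exp(2*t), t^2*exp(2*t) - t*exp(2*t) + exp(2*t), -3*t^2*exp(2*t) + 5*t*exp(2*t)]
  [2*t*exp(2*t), t*exp(2*t), -3*t*exp(2*t) + exp(2*t)]

Strategy: write M = P · J · P⁻¹ where J is a Jordan canonical form, so e^{tM} = P · e^{tJ} · P⁻¹, and e^{tJ} can be computed block-by-block.

M has Jordan form
J =
  [2, 1, 0]
  [0, 2, 1]
  [0, 0, 2]
(up to reordering of blocks).

Per-block formulas:
  For a 3×3 Jordan block J_3(2): exp(t · J_3(2)) = e^(2t)·(I + t·N + (t^2/2)·N^2), where N is the 3×3 nilpotent shift.

After assembling e^{tJ} and conjugating by P, we get:

e^{tM} =
  [-t^2*exp(2*t) + 4*t*exp(2*t) + exp(2*t), -t^2*exp(2*t)/2 + 2*t*exp(2*t), 3*t^2*exp(2*t)/2 - 7*t*exp(2*t)]
  [2*t^2*exp(2*t) - 2*t*exp(2*t), t^2*exp(2*t) - t*exp(2*t) + exp(2*t), -3*t^2*exp(2*t) + 5*t*exp(2*t)]
  [2*t*exp(2*t), t*exp(2*t), -3*t*exp(2*t) + exp(2*t)]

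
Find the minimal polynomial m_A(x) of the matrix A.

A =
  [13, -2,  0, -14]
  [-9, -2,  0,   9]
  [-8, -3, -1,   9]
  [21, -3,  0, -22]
x^4 + 12*x^3 + 46*x^2 + 60*x + 25

The characteristic polynomial is χ_A(x) = (x + 1)^2*(x + 5)^2, so the eigenvalues are known. The minimal polynomial is
  m_A(x) = Π_λ (x − λ)^{k_λ}
where k_λ is the size of the *largest* Jordan block for λ (equivalently, the smallest k with (A − λI)^k v = 0 for every generalised eigenvector v of λ).

  λ = -5: largest Jordan block has size 2, contributing (x + 5)^2
  λ = -1: largest Jordan block has size 2, contributing (x + 1)^2

So m_A(x) = (x + 1)^2*(x + 5)^2 = x^4 + 12*x^3 + 46*x^2 + 60*x + 25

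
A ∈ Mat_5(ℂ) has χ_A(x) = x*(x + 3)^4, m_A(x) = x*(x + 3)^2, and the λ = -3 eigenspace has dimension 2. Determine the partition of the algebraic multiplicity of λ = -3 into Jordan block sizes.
Block sizes for λ = -3: [2, 2]

Step 1 — from the characteristic polynomial, algebraic multiplicity of λ = -3 is 4. From dim ker(A − (-3)·I) = 2, there are exactly 2 Jordan blocks for λ = -3.
Step 2 — from the minimal polynomial, the factor (x + 3)^2 tells us the largest block for λ = -3 has size 2.
Step 3 — with total size 4, 2 blocks, and largest block 2, the block sizes (in nonincreasing order) are [2, 2].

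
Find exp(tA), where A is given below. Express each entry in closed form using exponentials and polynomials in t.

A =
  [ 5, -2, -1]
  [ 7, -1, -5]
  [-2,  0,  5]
e^{tA} =
  [-4*t^2*exp(3*t) + 2*t*exp(3*t) + exp(3*t), 2*t^2*exp(3*t) - 2*t*exp(3*t), 3*t^2*exp(3*t) - t*exp(3*t)]
  [-2*t^2*exp(3*t) + 7*t*exp(3*t), t^2*exp(3*t) - 4*t*exp(3*t) + exp(3*t), 3*t^2*exp(3*t)/2 - 5*t*exp(3*t)]
  [-4*t^2*exp(3*t) - 2*t*exp(3*t), 2*t^2*exp(3*t), 3*t^2*exp(3*t) + 2*t*exp(3*t) + exp(3*t)]

Strategy: write A = P · J · P⁻¹ where J is a Jordan canonical form, so e^{tA} = P · e^{tJ} · P⁻¹, and e^{tJ} can be computed block-by-block.

A has Jordan form
J =
  [3, 1, 0]
  [0, 3, 1]
  [0, 0, 3]
(up to reordering of blocks).

Per-block formulas:
  For a 3×3 Jordan block J_3(3): exp(t · J_3(3)) = e^(3t)·(I + t·N + (t^2/2)·N^2), where N is the 3×3 nilpotent shift.

After assembling e^{tJ} and conjugating by P, we get:

e^{tA} =
  [-4*t^2*exp(3*t) + 2*t*exp(3*t) + exp(3*t), 2*t^2*exp(3*t) - 2*t*exp(3*t), 3*t^2*exp(3*t) - t*exp(3*t)]
  [-2*t^2*exp(3*t) + 7*t*exp(3*t), t^2*exp(3*t) - 4*t*exp(3*t) + exp(3*t), 3*t^2*exp(3*t)/2 - 5*t*exp(3*t)]
  [-4*t^2*exp(3*t) - 2*t*exp(3*t), 2*t^2*exp(3*t), 3*t^2*exp(3*t) + 2*t*exp(3*t) + exp(3*t)]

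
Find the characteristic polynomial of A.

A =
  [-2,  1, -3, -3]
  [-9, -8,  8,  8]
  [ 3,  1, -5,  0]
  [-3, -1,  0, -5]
x^4 + 20*x^3 + 150*x^2 + 500*x + 625

Expanding det(x·I − A) (e.g. by cofactor expansion or by noting that A is similar to its Jordan form J, which has the same characteristic polynomial as A) gives
  χ_A(x) = x^4 + 20*x^3 + 150*x^2 + 500*x + 625
which factors as (x + 5)^4. The eigenvalues (with algebraic multiplicities) are λ = -5 with multiplicity 4.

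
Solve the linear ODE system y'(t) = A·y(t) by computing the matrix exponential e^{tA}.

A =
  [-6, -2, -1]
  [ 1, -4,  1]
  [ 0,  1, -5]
e^{tA} =
  [-t^2*exp(-5*t)/2 - t*exp(-5*t) + exp(-5*t), -t^2*exp(-5*t)/2 - 2*t*exp(-5*t), -t^2*exp(-5*t)/2 - t*exp(-5*t)]
  [t*exp(-5*t), t*exp(-5*t) + exp(-5*t), t*exp(-5*t)]
  [t^2*exp(-5*t)/2, t^2*exp(-5*t)/2 + t*exp(-5*t), t^2*exp(-5*t)/2 + exp(-5*t)]

Strategy: write A = P · J · P⁻¹ where J is a Jordan canonical form, so e^{tA} = P · e^{tJ} · P⁻¹, and e^{tJ} can be computed block-by-block.

A has Jordan form
J =
  [-5,  1,  0]
  [ 0, -5,  1]
  [ 0,  0, -5]
(up to reordering of blocks).

Per-block formulas:
  For a 3×3 Jordan block J_3(-5): exp(t · J_3(-5)) = e^(-5t)·(I + t·N + (t^2/2)·N^2), where N is the 3×3 nilpotent shift.

After assembling e^{tJ} and conjugating by P, we get:

e^{tA} =
  [-t^2*exp(-5*t)/2 - t*exp(-5*t) + exp(-5*t), -t^2*exp(-5*t)/2 - 2*t*exp(-5*t), -t^2*exp(-5*t)/2 - t*exp(-5*t)]
  [t*exp(-5*t), t*exp(-5*t) + exp(-5*t), t*exp(-5*t)]
  [t^2*exp(-5*t)/2, t^2*exp(-5*t)/2 + t*exp(-5*t), t^2*exp(-5*t)/2 + exp(-5*t)]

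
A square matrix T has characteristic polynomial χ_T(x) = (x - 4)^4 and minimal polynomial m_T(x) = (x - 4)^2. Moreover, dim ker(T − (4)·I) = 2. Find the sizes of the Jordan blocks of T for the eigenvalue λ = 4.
Block sizes for λ = 4: [2, 2]

Step 1 — from the characteristic polynomial, algebraic multiplicity of λ = 4 is 4. From dim ker(T − (4)·I) = 2, there are exactly 2 Jordan blocks for λ = 4.
Step 2 — from the minimal polynomial, the factor (x − 4)^2 tells us the largest block for λ = 4 has size 2.
Step 3 — with total size 4, 2 blocks, and largest block 2, the block sizes (in nonincreasing order) are [2, 2].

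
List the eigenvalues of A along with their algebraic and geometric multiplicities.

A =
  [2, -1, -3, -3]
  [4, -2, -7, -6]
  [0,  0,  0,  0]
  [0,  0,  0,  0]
λ = 0: alg = 4, geom = 2

Step 1 — factor the characteristic polynomial to read off the algebraic multiplicities:
  χ_A(x) = x^4

Step 2 — compute geometric multiplicities via the rank-nullity identity g(λ) = n − rank(A − λI):
  rank(A − (0)·I) = 2, so dim ker(A − (0)·I) = n − 2 = 2

Summary:
  λ = 0: algebraic multiplicity = 4, geometric multiplicity = 2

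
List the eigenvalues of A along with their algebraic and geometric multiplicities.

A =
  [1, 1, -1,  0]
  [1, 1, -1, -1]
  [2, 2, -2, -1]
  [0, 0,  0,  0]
λ = 0: alg = 4, geom = 2

Step 1 — factor the characteristic polynomial to read off the algebraic multiplicities:
  χ_A(x) = x^4

Step 2 — compute geometric multiplicities via the rank-nullity identity g(λ) = n − rank(A − λI):
  rank(A − (0)·I) = 2, so dim ker(A − (0)·I) = n − 2 = 2

Summary:
  λ = 0: algebraic multiplicity = 4, geometric multiplicity = 2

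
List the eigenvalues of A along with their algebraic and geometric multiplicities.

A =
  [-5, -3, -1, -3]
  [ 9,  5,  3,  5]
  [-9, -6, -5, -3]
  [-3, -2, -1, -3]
λ = -2: alg = 4, geom = 2

Step 1 — factor the characteristic polynomial to read off the algebraic multiplicities:
  χ_A(x) = (x + 2)^4

Step 2 — compute geometric multiplicities via the rank-nullity identity g(λ) = n − rank(A − λI):
  rank(A − (-2)·I) = 2, so dim ker(A − (-2)·I) = n − 2 = 2

Summary:
  λ = -2: algebraic multiplicity = 4, geometric multiplicity = 2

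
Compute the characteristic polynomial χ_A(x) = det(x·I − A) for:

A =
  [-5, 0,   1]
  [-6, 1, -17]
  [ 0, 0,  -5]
x^3 + 9*x^2 + 15*x - 25

Expanding det(x·I − A) (e.g. by cofactor expansion or by noting that A is similar to its Jordan form J, which has the same characteristic polynomial as A) gives
  χ_A(x) = x^3 + 9*x^2 + 15*x - 25
which factors as (x - 1)*(x + 5)^2. The eigenvalues (with algebraic multiplicities) are λ = -5 with multiplicity 2, λ = 1 with multiplicity 1.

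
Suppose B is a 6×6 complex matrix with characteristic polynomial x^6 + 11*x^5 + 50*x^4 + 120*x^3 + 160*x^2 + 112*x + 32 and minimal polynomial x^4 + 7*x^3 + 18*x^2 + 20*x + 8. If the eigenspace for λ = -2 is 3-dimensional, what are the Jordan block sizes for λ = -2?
Block sizes for λ = -2: [3, 1, 1]

Step 1 — from the characteristic polynomial, algebraic multiplicity of λ = -2 is 5. From dim ker(B − (-2)·I) = 3, there are exactly 3 Jordan blocks for λ = -2.
Step 2 — from the minimal polynomial, the factor (x + 2)^3 tells us the largest block for λ = -2 has size 3.
Step 3 — with total size 5, 3 blocks, and largest block 3, the block sizes (in nonincreasing order) are [3, 1, 1].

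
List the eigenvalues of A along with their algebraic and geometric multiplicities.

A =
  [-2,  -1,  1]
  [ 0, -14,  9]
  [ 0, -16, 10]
λ = -2: alg = 3, geom = 1

Step 1 — factor the characteristic polynomial to read off the algebraic multiplicities:
  χ_A(x) = (x + 2)^3

Step 2 — compute geometric multiplicities via the rank-nullity identity g(λ) = n − rank(A − λI):
  rank(A − (-2)·I) = 2, so dim ker(A − (-2)·I) = n − 2 = 1

Summary:
  λ = -2: algebraic multiplicity = 3, geometric multiplicity = 1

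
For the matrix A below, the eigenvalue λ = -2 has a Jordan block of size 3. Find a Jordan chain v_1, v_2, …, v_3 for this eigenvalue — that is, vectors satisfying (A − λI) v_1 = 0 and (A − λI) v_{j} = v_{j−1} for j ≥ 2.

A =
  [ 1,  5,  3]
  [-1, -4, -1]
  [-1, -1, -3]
A Jordan chain for λ = -2 of length 3:
v_1 = (1, 0, -1)ᵀ
v_2 = (3, -1, -1)ᵀ
v_3 = (1, 0, 0)ᵀ

Let N = A − (-2)·I. We want v_3 with N^3 v_3 = 0 but N^2 v_3 ≠ 0; then v_{j-1} := N · v_j for j = 3, …, 2.

Pick v_3 = (1, 0, 0)ᵀ.
Then v_2 = N · v_3 = (3, -1, -1)ᵀ.
Then v_1 = N · v_2 = (1, 0, -1)ᵀ.

Sanity check: (A − (-2)·I) v_1 = (0, 0, 0)ᵀ = 0. ✓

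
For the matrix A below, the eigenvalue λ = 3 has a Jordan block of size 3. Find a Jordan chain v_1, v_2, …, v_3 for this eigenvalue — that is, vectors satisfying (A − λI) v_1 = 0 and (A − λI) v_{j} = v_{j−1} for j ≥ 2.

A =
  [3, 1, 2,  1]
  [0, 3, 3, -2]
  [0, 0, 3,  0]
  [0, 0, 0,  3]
A Jordan chain for λ = 3 of length 3:
v_1 = (3, 0, 0, 0)ᵀ
v_2 = (2, 3, 0, 0)ᵀ
v_3 = (0, 0, 1, 0)ᵀ

Let N = A − (3)·I. We want v_3 with N^3 v_3 = 0 but N^2 v_3 ≠ 0; then v_{j-1} := N · v_j for j = 3, …, 2.

Pick v_3 = (0, 0, 1, 0)ᵀ.
Then v_2 = N · v_3 = (2, 3, 0, 0)ᵀ.
Then v_1 = N · v_2 = (3, 0, 0, 0)ᵀ.

Sanity check: (A − (3)·I) v_1 = (0, 0, 0, 0)ᵀ = 0. ✓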